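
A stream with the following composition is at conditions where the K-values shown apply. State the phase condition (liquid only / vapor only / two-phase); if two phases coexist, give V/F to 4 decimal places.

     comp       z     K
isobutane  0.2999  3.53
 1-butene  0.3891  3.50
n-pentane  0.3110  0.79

vapor only

ΣzᵢKᵢ = 2.6662; Σzᵢ/Kᵢ = 0.5898.
Since Σzᵢ/Kᵢ < 1 the mixture is above its dew point — single vapor phase.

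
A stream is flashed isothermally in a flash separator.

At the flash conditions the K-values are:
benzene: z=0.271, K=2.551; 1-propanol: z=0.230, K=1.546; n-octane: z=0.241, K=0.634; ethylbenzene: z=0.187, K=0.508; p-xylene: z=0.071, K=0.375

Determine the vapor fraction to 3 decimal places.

Iterate (Newton) starting at ψ = 0.5:
  ψ = 0.500: g = 0.0409, g' = -0.436 → ψ = 0.594
  ψ = 0.594: g = 0.0004, g' = -0.429 → ψ = 0.595
Converged at ψ = 0.595.

ψ = 0.595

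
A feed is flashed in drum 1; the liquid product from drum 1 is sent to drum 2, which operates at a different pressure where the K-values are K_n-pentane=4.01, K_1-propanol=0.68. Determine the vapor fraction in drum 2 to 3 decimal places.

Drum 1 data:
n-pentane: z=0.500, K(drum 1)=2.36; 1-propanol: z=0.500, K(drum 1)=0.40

Drum 1:
Iterate (Newton) starting at ψ₁ = 0.37:
  ψ₁ = 0.370: g = 0.0668, g' = -0.707 → ψ₁ = 0.464
  ψ₁ = 0.464: g = 0.0008, g' = -0.693 → ψ₁ = 0.466
Converged at ψ₁ = 0.466.
Drum-1 compositions:
  n-pentane: x = 0.306, y = 0.722
  1-propanol: x = 0.694, y = 0.278
Drum-2 feed = drum-1 liquid: z₂ = (0.3061, 0.6939).
Drum 2:
Binary case is linear: z₁(K₁−1)(1+ψ₂(K₂−1)) + z₂(K₂−1)(1+ψ₂(K₁−1)) = 0
⇒ ψ₂ = [z₁(K₁−1)+z₂(K₂−1)] / [−(K₁−1)(K₂−1)] = 0.6994/0.9632 = 0.726
  n-pentane: x = 0.096, y = 0.385
  1-propanol: x = 0.904, y = 0.615

V/F (drum 2) = 0.726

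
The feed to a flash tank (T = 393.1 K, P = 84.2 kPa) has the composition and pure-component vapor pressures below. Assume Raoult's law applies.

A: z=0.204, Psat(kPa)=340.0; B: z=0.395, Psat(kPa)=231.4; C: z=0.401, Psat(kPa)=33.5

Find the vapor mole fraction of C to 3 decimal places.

Raoult's law: Kᵢ = Pᵢˢᵃᵗ/P = Pᵢˢᵃᵗ/84.2.
  K_A = 340.0/84.2 = 4.03800, K_B = 231.4/84.2 = 2.74822, K_C = 33.5/84.2 = 0.39786
Material balance + equilibrium reduce to Σ zᵢ(Kᵢ−1)/(1+V/F(Kᵢ−1)) = 0.
g(0) = ΣzᵢKᵢ − 1 = 1.069 and g(1) = 1 − Σzᵢ/Kᵢ = -0.202, so a root lies in (0, 1).
Iterate (Newton) starting at V/F = 0.5:
  V/F = 0.500: g = 0.2690, g' = -0.938 → V/F = 0.787
  V/F = 0.787: g = 0.0147, g' = -0.903 → V/F = 0.803
Converged at V/F = 0.803.
Compositions from xᵢ = zᵢ/(1+V/F(Kᵢ−1)), yᵢ = Kᵢxᵢ:
  A: x = 0.059, y = 0.240
  B: x = 0.164, y = 0.452
  C: x = 0.776, y = 0.309

y_C = 0.309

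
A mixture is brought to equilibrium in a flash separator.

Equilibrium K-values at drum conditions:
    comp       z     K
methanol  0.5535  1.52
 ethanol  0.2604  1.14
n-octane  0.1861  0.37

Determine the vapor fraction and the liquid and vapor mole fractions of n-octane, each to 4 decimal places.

ψ = 0.7991, x_n-octane = 0.3748, y_n-octane = 0.1387

Let ψ = V/F and solve Σ zᵢ(Kᵢ−1)/(1+ψ(Kᵢ−1)) = 0.
Check two-phase: ΣzᵢKᵢ = 1.2070 > 1 and Σzᵢ/Kᵢ = 1.0955 > 1, so g(0) = 0.2070 > 0 and g(1) = -0.0955 < 0.
Newton iteration, ψ⁰ = 0.53:
  ψ = 0.5300: g = 0.08356, g' = -0.2629 → ψ = 0.8479
  ψ = 0.8479: g = -0.01934, g' = -0.4165 → ψ = 0.8014
  ψ = 0.8014: g = -0.00088, g' = -0.3800 → ψ = 0.7991
Converged at ψ = 0.7991.
Compositions from xᵢ = zᵢ/(1+ψ(Kᵢ−1)), yᵢ = Kᵢxᵢ:
  methanol: x = 0.3910, y = 0.5943
  ethanol: x = 0.2342, y = 0.2670
  n-octane: x = 0.3748, y = 0.1387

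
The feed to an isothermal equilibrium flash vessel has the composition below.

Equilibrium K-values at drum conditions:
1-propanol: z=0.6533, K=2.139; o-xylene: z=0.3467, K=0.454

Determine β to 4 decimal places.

Material balance + equilibrium reduce to Σ zᵢ(Kᵢ−1)/(1+β(Kᵢ−1)) = 0.
g(0) = ΣzᵢKᵢ − 1 = 0.5548 and g(1) = 1 − Σzᵢ/Kᵢ = -0.0691, so a root lies in (0, 1).
Binary case is linear: z₁(K₁−1)(1+β(K₂−1)) + z₂(K₂−1)(1+β(K₁−1)) = 0
⇒ β = [z₁(K₁−1)+z₂(K₂−1)] / [−(K₁−1)(K₂−1)] = 0.55481/0.62189 = 0.8921

β = 0.8921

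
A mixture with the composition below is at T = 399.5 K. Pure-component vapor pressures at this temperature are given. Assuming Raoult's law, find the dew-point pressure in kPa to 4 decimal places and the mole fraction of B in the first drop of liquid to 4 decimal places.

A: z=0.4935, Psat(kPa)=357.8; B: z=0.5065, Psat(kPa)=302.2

At the dew point ψ → 1, so Σzᵢ/Kᵢ = 1 with Kᵢ = Pᵢˢᵃᵗ/P ⇒ 1/P = Σzᵢ/Pᵢˢᵃᵗ.
1/P = 0.4935/357.8 + 0.5065/302.2 = 0.0030553 ⇒ P = 327.2996 kPa
xᵢ = zᵢP/Pᵢˢᵃᵗ ⇒ x_B = 0.5065·327.2996/302.2 = 0.5486

Pdew = 327.2996 kPa, x_B = 0.5486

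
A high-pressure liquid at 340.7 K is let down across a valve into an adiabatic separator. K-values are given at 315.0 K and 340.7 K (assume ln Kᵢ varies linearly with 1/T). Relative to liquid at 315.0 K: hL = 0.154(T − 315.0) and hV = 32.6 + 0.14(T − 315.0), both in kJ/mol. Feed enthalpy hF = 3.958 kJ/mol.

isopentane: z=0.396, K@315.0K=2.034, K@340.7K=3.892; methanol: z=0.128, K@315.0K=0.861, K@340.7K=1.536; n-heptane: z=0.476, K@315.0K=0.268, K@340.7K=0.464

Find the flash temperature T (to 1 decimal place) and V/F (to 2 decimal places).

T = 316.4 K, V/F = 0.12

Adiabatic flash: solve Rachford–Rice at each trial T, then check hF = ψ·hV(T) + (1−ψ)·hL(T).
  T = 315.0 K: K = (2.034, 0.861, 0.268), RR gives ψ = 0.065, H_out = 2.113 kJ/mol
  T = 340.7 K: K = (3.892, 1.536, 0.464), RR gives ψ = 0.728, H_out = 27.417 kJ/mol
  T = 327.9 K: K = (2.853, 1.164, 0.357), RR gives ψ = 0.436, H_out = 16.125 kJ/mol
  T = 321.4 K: K = (2.414, 1.003, 0.310), RR gives ψ = 0.272, H_out = 9.843 kJ/mol
  T = 318.2 K: K = (2.218, 0.930, 0.288), RR gives ψ = 0.177, H_out = 6.260 kJ/mol
  T = 316.6 K: K = (2.124, 0.895, 0.278), RR gives ψ = 0.124, H_out = 4.273 kJ/mol
Linear interpolation between T = 315.0 (H_out = 2.113) and T = 316.6 (H_out = 4.273) on hF = 3.958 gives T ≈ 316.4 K, at which ψ = 0.12.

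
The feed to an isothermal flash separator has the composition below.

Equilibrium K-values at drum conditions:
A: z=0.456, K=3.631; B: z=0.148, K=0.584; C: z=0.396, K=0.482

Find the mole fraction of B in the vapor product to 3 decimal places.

y_B = 0.123

Let ψ = V/F and solve Σ zᵢ(Kᵢ−1)/(1+ψ(Kᵢ−1)) = 0.
g(0) = ΣzᵢKᵢ − 1 = 0.933 and g(1) = 1 − Σzᵢ/Kᵢ = -0.201, so a root lies in (0, 1).
Newton iteration, ψ⁰ = 0.49:
  ψ = 0.490: g = 0.1719, g' = -0.834 → ψ = 0.696
  ψ = 0.696: g = 0.0162, g' = -0.704 → ψ = 0.719
Converged at ψ = 0.719.
Compositions from xᵢ = zᵢ/(1+ψ(Kᵢ−1)), yᵢ = Kᵢxᵢ:
  A: x = 0.158, y = 0.572
  B: x = 0.211, y = 0.123
  C: x = 0.631, y = 0.304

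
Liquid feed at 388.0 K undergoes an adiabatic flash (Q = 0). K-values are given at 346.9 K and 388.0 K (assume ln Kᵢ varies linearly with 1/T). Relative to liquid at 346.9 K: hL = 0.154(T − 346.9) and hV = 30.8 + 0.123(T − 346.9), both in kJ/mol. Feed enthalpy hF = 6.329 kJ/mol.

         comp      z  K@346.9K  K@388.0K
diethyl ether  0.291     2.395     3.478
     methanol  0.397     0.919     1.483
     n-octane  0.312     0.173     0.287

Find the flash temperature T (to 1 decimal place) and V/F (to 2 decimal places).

T = 349.0 K, V/F = 0.20

Adiabatic flash: solve Rachford–Rice at each trial T, then check hF = ψ·hV(T) + (1−ψ)·hL(T).
  T = 346.9 K: K = (2.395, 0.919, 0.173), RR gives ψ = 0.163, H_out = 5.017 kJ/mol
  T = 388.0 K: K = (3.478, 1.483, 0.287), RR gives ψ = 0.659, H_out = 25.777 kJ/mol
  T = 367.4 K: K = (2.915, 1.182, 0.226), RR gives ψ = 0.444, H_out = 16.557 kJ/mol
  T = 357.1 K: K = (2.648, 1.046, 0.198), RR gives ψ = 0.314, H_out = 11.127 kJ/mol
  T = 352.0 K: K = (2.520, 0.981, 0.185), RR gives ψ = 0.241, H_out = 8.172 kJ/mol
  T = 349.4 K: K = (2.456, 0.949, 0.179), RR gives ψ = 0.202, H_out = 6.590 kJ/mol
  T = 348.1 K: K = (2.424, 0.933, 0.176), RR gives ψ = 0.182, H_out = 5.778 kJ/mol
Linear interpolation between T = 348.1 (H_out = 5.778) and T = 349.4 (H_out = 6.590) on hF = 6.329 gives T ≈ 349.0 K, at which ψ = 0.20.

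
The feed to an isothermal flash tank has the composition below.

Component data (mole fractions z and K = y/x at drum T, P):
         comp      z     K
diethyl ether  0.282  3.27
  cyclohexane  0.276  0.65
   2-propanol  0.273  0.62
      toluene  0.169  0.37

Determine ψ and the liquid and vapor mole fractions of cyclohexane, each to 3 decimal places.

Newton–Raphson from ψ = 0.54:
  ψ = 0.540: g = -0.1234, g' = -0.561 → ψ = 0.320
  ψ = 0.320: g = 0.0105, g' = -0.687 → ψ = 0.335
  ψ = 0.335: g = 0.0001, g' = -0.671 → ψ = 0.336
Converged at ψ = 0.336.
Compositions from xᵢ = zᵢ/(1+ψ(Kᵢ−1)), yᵢ = Kᵢxᵢ:
  diethyl ether: x = 0.160, y = 0.523
  cyclohexane: x = 0.313, y = 0.203
  2-propanol: x = 0.313, y = 0.194
  toluene: x = 0.214, y = 0.079

ψ = 0.336, x_cyclohexane = 0.313, y_cyclohexane = 0.203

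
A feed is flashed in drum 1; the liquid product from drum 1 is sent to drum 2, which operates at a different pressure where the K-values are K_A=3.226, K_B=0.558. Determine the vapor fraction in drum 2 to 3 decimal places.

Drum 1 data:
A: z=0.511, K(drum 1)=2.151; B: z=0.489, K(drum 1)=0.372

Drum 1:
Rachford–Rice: g(ψ₁) = Σ zᵢ(Kᵢ−1)/(1+ψ₁(Kᵢ−1)) = 0.
Check two-phase: ΣzᵢKᵢ = 1.281 > 1 and Σzᵢ/Kᵢ = 1.552 > 1, so g(0) = 0.281 > 0 and g(1) = -0.552 < 0.
Newton iteration, ψ₁⁰ = 0.5:
  ψ₁ = 0.500: g = -0.0743, g' = -0.683 → ψ₁ = 0.391
  ψ₁ = 0.391: g = -0.0015, g' = -0.661 → ψ₁ = 0.389
Converged at ψ₁ = 0.389.
Drum-1 compositions:
  A: x = 0.353, y = 0.759
  B: x = 0.647, y = 0.241
Drum-2 feed = drum-1 liquid: z₂ = (0.3530, 0.6470).
Drum 2:
Rachford–Rice: g(ψ₂) = Σ zᵢ(Kᵢ−1)/(1+ψ₂(Kᵢ−1)) = 0.
g(0) = ΣzᵢKᵢ − 1 = 0.500 and g(1) = 1 − Σzᵢ/Kᵢ = -0.269, so a root lies in (0, 1).
Binary case is linear: z₁(K₁−1)(1+ψ₂(K₂−1)) + z₂(K₂−1)(1+ψ₂(K₁−1)) = 0
⇒ ψ₂ = [z₁(K₁−1)+z₂(K₂−1)] / [−(K₁−1)(K₂−1)] = 0.4998/0.9839 = 0.508
  A: x = 0.166, y = 0.534
  B: x = 0.834, y = 0.466

V/F (drum 2) = 0.508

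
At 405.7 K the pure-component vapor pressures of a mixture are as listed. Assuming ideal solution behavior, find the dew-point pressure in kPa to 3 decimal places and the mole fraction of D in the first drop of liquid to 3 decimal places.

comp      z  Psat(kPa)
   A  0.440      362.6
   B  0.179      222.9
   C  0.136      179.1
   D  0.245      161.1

At the dew point ψ → 1, so Σzᵢ/Kᵢ = 1 with Kᵢ = Pᵢˢᵃᵗ/P ⇒ 1/P = Σzᵢ/Pᵢˢᵃᵗ.
1/P = 0.440/362.6 + 0.179/222.9 + 0.136/179.1 + 0.245/161.1 = 0.004297 ⇒ P = 232.739 kPa
xᵢ = zᵢP/Pᵢˢᵃᵗ ⇒ x_D = 0.245·232.739/161.1 = 0.354

Pdew = 232.739 kPa, x_D = 0.354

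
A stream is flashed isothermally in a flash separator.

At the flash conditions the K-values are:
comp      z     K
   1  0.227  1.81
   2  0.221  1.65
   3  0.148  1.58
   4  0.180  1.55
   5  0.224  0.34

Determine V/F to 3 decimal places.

V/F = 0.834

Rachford–Rice: g(V/F) = Σ zᵢ(Kᵢ−1)/(1+V/F(Kᵢ−1)) = 0.
g(0) = ΣzᵢKᵢ − 1 = 0.365 and g(1) = 1 − Σzᵢ/Kᵢ = -0.128, so a root lies in (0, 1).
Newton–Raphson from V/F = 0.5:
  V/F = 0.500: g = 0.1628, g' = -0.409 → V/F = 0.898
  V/F = 0.898: g = -0.0429, g' = -0.721 → V/F = 0.838
  V/F = 0.838: g = -0.0029, g' = -0.629 → V/F = 0.834
Converged at V/F = 0.834.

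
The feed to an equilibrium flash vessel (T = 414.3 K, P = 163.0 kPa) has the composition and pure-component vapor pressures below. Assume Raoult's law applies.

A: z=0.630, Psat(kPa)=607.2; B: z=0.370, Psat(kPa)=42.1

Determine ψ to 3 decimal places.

ψ = 0.714

Raoult's law: Kᵢ = Pᵢˢᵃᵗ/P = Pᵢˢᵃᵗ/163.0.
  K_A = 607.2/163.0 = 3.72515, K_B = 42.1/163.0 = 0.25828
Material balance + equilibrium reduce to Σ zᵢ(Kᵢ−1)/(1+ψ(Kᵢ−1)) = 0.
Check two-phase: ΣzᵢKᵢ = 2.442 > 1 and Σzᵢ/Kᵢ = 1.602 > 1, so g(0) = 1.442 > 0 and g(1) = -0.602 < 0.
Binary case is linear: z₁(K₁−1)(1+ψ(K₂−1)) + z₂(K₂−1)(1+ψ(K₁−1)) = 0
⇒ ψ = [z₁(K₁−1)+z₂(K₂−1)] / [−(K₁−1)(K₂−1)] = 1.4424/2.0213 = 0.714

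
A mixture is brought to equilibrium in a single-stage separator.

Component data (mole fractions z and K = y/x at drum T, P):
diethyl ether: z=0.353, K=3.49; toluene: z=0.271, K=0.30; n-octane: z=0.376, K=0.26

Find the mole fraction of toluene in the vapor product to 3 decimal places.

Rachford–Rice: g(β) = Σ zᵢ(Kᵢ−1)/(1+β(Kᵢ−1)) = 0.
Check two-phase: ΣzᵢKᵢ = 1.411 > 1 and Σzᵢ/Kᵢ = 2.451 > 1, so g(0) = 0.411 > 0 and g(1) = -1.451 < 0.
Newton iteration, β⁰ = 0.5:
  β = 0.500: g = -0.3420, g' = -1.267 → β = 0.230
  β = 0.230: g = -0.0027, g' = -1.372 → β = 0.228
Converged at β = 0.228.
Compositions from xᵢ = zᵢ/(1+β(Kᵢ−1)), yᵢ = Kᵢxᵢ:
  diethyl ether: x = 0.225, y = 0.786
  toluene: x = 0.323, y = 0.097
  n-octane: x = 0.452, y = 0.118

y_toluene = 0.097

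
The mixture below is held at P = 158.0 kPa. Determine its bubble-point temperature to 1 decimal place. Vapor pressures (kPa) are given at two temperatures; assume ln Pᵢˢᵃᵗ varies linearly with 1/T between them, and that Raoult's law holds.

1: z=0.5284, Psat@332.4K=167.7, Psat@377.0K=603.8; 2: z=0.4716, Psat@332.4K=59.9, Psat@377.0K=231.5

Bubble-point temperature: ΣzᵢPᵢˢᵃᵗ(T) = P. Interpolate ln Pᵢˢᵃᵗ = aᵢ + bᵢ/T.
  T = 332.4 K: ΣzᵢPᵢˢᵃᵗ = 116.86 kPa
  T = 377.0 K: ΣzᵢPᵢˢᵃᵗ = 428.22 kPa
  T = 354.7 K: ΣzᵢPᵢˢᵃᵗ = 233.00 kPa
  T = 343.5 K: ΣzᵢPᵢˢᵃᵗ = 166.61 kPa
  T = 337.9 K: ΣzᵢPᵢˢᵃᵗ = 139.72 kPa
  T = 340.7 K: ΣzᵢPᵢˢᵃᵗ = 152.68 kPa
Interpolating between 340.7 K and 343.5 K gives T ≈ 341.8 K.

T = 341.8 K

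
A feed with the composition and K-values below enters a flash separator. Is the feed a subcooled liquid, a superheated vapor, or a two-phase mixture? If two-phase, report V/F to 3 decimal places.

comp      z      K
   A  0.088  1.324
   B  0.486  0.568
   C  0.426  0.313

subcooled liquid

ΣzᵢKᵢ = 0.526; Σzᵢ/Kᵢ = 2.283.
Since ΣzᵢKᵢ < 1 the mixture is below its bubble point — single liquid phase.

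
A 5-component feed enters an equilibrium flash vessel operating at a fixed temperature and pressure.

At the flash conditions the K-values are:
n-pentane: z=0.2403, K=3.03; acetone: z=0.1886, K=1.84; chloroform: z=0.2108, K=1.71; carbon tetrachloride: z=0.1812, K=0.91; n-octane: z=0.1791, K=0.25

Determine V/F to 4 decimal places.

Material balance + equilibrium reduce to Σ zᵢ(Kᵢ−1)/(1+V/F(Kᵢ−1)) = 0.
g(0) = ΣzᵢKᵢ − 1 = 0.6453 and g(1) = 1 − Σzᵢ/Kᵢ = -0.2206, so a root lies in (0, 1).
Newton–Raphson from V/F = 0.69:
  V/F = 0.6900: g = 0.10816, g' = -0.7074 → V/F = 0.8429
  V/F = 0.8429: g = -0.01651, g' = -0.9683 → V/F = 0.8258
  V/F = 0.8258: g = -0.00039, g' = -0.9240 → V/F = 0.8254
Converged at V/F = 0.8254.

V/F = 0.8254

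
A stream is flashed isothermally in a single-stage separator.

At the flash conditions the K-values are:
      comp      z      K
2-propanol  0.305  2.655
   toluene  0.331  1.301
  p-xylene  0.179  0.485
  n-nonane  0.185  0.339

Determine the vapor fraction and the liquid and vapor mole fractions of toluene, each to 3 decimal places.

Rachford–Rice: g(ψ) = Σ zᵢ(Kᵢ−1)/(1+ψ(Kᵢ−1)) = 0.
Feasibility: ΣzᵢKᵢ = 1.390, Σzᵢ/Kᵢ = 1.284 — both > 1, two phases present.
Newton–Raphson from ψ = 0.5:
  ψ = 0.500: g = 0.0560, g' = -0.539 → ψ = 0.604
  ψ = 0.604: g = -0.0005, g' = -0.554 → ψ = 0.603
Converged at ψ = 0.603.
Compositions from xᵢ = zᵢ/(1+ψ(Kᵢ−1)), yᵢ = Kᵢxᵢ:
  2-propanol: x = 0.153, y = 0.405
  toluene: x = 0.280, y = 0.364
  p-xylene: x = 0.260, y = 0.126
  n-nonane: x = 0.308, y = 0.104

ψ = 0.603, x_toluene = 0.280, y_toluene = 0.364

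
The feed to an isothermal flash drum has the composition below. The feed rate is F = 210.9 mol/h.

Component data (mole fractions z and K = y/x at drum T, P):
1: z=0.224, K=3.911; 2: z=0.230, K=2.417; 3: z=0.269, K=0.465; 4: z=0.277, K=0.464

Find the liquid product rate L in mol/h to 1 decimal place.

Newton iteration, ψ⁰ = 0.63:
  ψ = 0.630: g = -0.0390, g' = -0.722 → ψ = 0.576
Converged at ψ = 0.576.
Then V = ψ·F = 0.5763·210.9 = 121.6 mol/h and L = F − V = 89.3 mol/h.

L = 89.3 mol/h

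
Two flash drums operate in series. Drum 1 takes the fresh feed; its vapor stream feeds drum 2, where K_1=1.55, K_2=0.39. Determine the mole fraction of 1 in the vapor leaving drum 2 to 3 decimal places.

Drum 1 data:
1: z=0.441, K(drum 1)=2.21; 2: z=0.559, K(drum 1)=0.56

y_1 (drum 2) = 0.815

Drum 1:
Let ψ₁ = V/F and solve Σ zᵢ(Kᵢ−1)/(1+ψ₁(Kᵢ−1)) = 0.
Feasibility: ΣzᵢKᵢ = 1.288, Σzᵢ/Kᵢ = 1.198 — both > 1, two phases present.
Binary case is linear: z₁(K₁−1)(1+ψ₁(K₂−1)) + z₂(K₂−1)(1+ψ₁(K₁−1)) = 0
⇒ ψ₁ = [z₁(K₁−1)+z₂(K₂−1)] / [−(K₁−1)(K₂−1)] = 0.2877/0.5324 = 0.540
Drum-1 compositions:
  1: x = 0.267, y = 0.589
  2: x = 0.733, y = 0.411
Drum-2 feed = drum-1 vapor: z₂ = (0.5893, 0.4107).
Drum 2:
Rachford–Rice: g(ψ₂) = Σ zᵢ(Kᵢ−1)/(1+ψ₂(Kᵢ−1)) = 0.
Feasibility: ΣzᵢKᵢ = 1.074, Σzᵢ/Kᵢ = 1.433 — both > 1, two phases present.
Newton iteration, ψ₂⁰ = 0.31:
  ψ₂ = 0.310: g = -0.0320, g' = -0.363 → ψ₂ = 0.222
  ψ₂ = 0.222: g = -0.0008, g' = -0.346 → ψ₂ = 0.219
Converged at ψ₂ = 0.219.
  1: x = 0.526, y = 0.815
  2: x = 0.474, y = 0.185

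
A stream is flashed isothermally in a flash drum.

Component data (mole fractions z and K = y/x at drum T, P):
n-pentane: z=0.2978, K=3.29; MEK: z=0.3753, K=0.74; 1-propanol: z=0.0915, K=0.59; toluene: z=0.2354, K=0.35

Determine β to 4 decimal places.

β = 0.3930

Rachford–Rice: g(β) = Σ zᵢ(Kᵢ−1)/(1+β(Kᵢ−1)) = 0.
g(0) = ΣzᵢKᵢ − 1 = 0.3939 and g(1) = 1 − Σzᵢ/Kᵢ = -0.4253, so a root lies in (0, 1).
Iterate (Newton) starting at β = 0.5:
  β = 0.5000: g = -0.06810, g' = -0.6156 → β = 0.3894
  β = 0.3894: g = 0.00244, g' = -0.6679 → β = 0.3930
Converged at β = 0.3930.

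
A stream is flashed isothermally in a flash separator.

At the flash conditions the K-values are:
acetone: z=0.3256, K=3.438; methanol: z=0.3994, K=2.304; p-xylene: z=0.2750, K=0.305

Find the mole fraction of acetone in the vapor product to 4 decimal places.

Material balance + equilibrium reduce to Σ zᵢ(Kᵢ−1)/(1+ψ(Kᵢ−1)) = 0.
Feasibility: ΣzᵢKᵢ = 2.1235, Σzᵢ/Kᵢ = 1.1697 — both > 1, two phases present.
Iterate (Newton) starting at ψ = 0.5:
  ψ = 0.5000: g = 0.38009, g' = -0.9539 → ψ = 0.8985
  ψ = 0.8985: g = -0.02026, g' = -1.2759 → ψ = 0.8826
  ψ = 0.8826: g = -0.00037, g' = -1.2304 → ψ = 0.8823
Converged at ψ = 0.8823.
Compositions from xᵢ = zᵢ/(1+ψ(Kᵢ−1)), yᵢ = Kᵢxᵢ:
  acetone: x = 0.1033, y = 0.3553
  methanol: x = 0.1857, y = 0.4279
  p-xylene: x = 0.7109, y = 0.2168

y_acetone = 0.3553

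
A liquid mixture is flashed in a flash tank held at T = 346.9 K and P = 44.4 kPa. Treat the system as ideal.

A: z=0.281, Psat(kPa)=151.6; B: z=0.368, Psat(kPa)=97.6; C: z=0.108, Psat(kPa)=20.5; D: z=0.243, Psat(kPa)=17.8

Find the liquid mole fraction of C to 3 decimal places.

Raoult's law: Kᵢ = Pᵢˢᵃᵗ/P = Pᵢˢᵃᵗ/44.4.
  K_A = 151.6/44.4 = 3.41441, K_B = 97.6/44.4 = 2.19820, K_C = 20.5/44.4 = 0.46171, K_D = 17.8/44.4 = 0.40090
Newton–Raphson from ψ = 0.36:
  ψ = 0.360: g = 0.4133, g' = -0.917 → ψ = 0.811
  ψ = 0.811: g = 0.0667, g' = -0.752 → ψ = 0.900
  ψ = 0.900: g = -0.0024, g' = -0.813 → ψ = 0.897
Converged at ψ = 0.897.
Compositions from xᵢ = zᵢ/(1+ψ(Kᵢ−1)), yᵢ = Kᵢxᵢ:
  A: x = 0.089, y = 0.303
  B: x = 0.177, y = 0.390
  C: x = 0.209, y = 0.096
  D: x = 0.525, y = 0.210

x_C = 0.209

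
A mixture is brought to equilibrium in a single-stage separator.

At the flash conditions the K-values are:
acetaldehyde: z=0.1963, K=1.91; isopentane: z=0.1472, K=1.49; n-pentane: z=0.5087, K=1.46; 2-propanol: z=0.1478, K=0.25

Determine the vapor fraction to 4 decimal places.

Rachford–Rice: g(ψ) = Σ zᵢ(Kᵢ−1)/(1+ψ(Kᵢ−1)) = 0.
Feasibility: ΣzᵢKᵢ = 1.3739, Σzᵢ/Kᵢ = 1.1412 — both > 1, two phases present.
Newton–Raphson from ψ = 0.5:
  ψ = 0.5000: g = 0.19359, g' = -0.3836 → ψ = 1.0000
  ψ = 1.0000: g = -0.14119, g' = -1.4412 → ψ = 0.9020
  ψ = 0.9020: g = -0.02918, g' = -0.9143 → ψ = 0.8701
  ψ = 0.8701: g = -0.00170, g' = -0.8117 → ψ = 0.8680
Converged at ψ = 0.8680.

ψ = 0.8680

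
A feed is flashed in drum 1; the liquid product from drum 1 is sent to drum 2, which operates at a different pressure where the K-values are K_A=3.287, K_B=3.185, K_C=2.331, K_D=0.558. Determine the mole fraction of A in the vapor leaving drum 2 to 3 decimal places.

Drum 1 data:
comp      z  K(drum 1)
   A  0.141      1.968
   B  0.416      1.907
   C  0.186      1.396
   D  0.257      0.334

y_A (drum 2) = 0.096

Drum 1:
Material balance + equilibrium reduce to Σ zᵢ(Kᵢ−1)/(1+ψ₁(Kᵢ−1)) = 0.
Check two-phase: ΣzᵢKᵢ = 1.416 > 1 and Σzᵢ/Kᵢ = 1.192 > 1, so g(0) = 0.416 > 0 and g(1) = -0.192 < 0.
Newton iteration, ψ₁⁰ = 0.5:
  ψ₁ = 0.500: g = 0.1564, g' = -0.499 → ψ₁ = 0.814
  ψ₁ = 0.814: g = -0.0246, g' = -0.715 → ψ₁ = 0.779
  ψ₁ = 0.779: g = -0.0008, g' = -0.670 → ψ₁ = 0.778
Converged at ψ₁ = 0.778.
Drum-1 compositions:
  A: x = 0.080, y = 0.158
  B: x = 0.244, y = 0.465
  C: x = 0.142, y = 0.198
  D: x = 0.534, y = 0.178
Drum-2 feed = drum-1 liquid: z₂ = (0.0804, 0.2439, 0.1422, 0.5335).
Drum 2:
Iterate (Newton) starting at ψ₂ = 0.5:
  ψ₂ = 0.500: g = 0.1513, g' = -0.620 → ψ₂ = 0.744
  ψ₂ = 0.744: g = 0.0147, g' = -0.521 → ψ₂ = 0.772
Converged at ψ₂ = 0.772.
  A: x = 0.029, y = 0.096
  B: x = 0.091, y = 0.289
  C: x = 0.070, y = 0.163
  D: x = 0.810, y = 0.452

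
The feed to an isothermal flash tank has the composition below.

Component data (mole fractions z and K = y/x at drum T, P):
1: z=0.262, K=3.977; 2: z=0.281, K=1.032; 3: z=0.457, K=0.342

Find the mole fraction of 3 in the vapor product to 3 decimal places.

y_3 = 0.203

Material balance + equilibrium reduce to Σ zᵢ(Kᵢ−1)/(1+ψ(Kᵢ−1)) = 0.
Check two-phase: ΣzᵢKᵢ = 1.488 > 1 and Σzᵢ/Kᵢ = 1.674 > 1, so g(0) = 0.488 > 0 and g(1) = -0.674 < 0.
Newton iteration, ψ⁰ = 0.59:
  ψ = 0.590: g = -0.1997, g' = -0.835 → ψ = 0.351
  ψ = 0.351: g = -0.0004, g' = -0.890 → ψ = 0.350
Converged at ψ = 0.350.
Compositions from xᵢ = zᵢ/(1+ψ(Kᵢ−1)), yᵢ = Kᵢxᵢ:
  1: x = 0.128, y = 0.510
  2: x = 0.278, y = 0.287
  3: x = 0.594, y = 0.203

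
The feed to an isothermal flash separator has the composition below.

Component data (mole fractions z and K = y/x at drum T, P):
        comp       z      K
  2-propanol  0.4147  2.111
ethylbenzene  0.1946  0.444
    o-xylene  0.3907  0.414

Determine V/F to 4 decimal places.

V/F = 0.1931

Material balance + equilibrium reduce to Σ zᵢ(Kᵢ−1)/(1+V/F(Kᵢ−1)) = 0.
g(0) = ΣzᵢKᵢ − 1 = 0.1236 and g(1) = 1 − Σzᵢ/Kᵢ = -0.5785, so a root lies in (0, 1).
Iterate (Newton) starting at V/F = 0.5:
  V/F = 0.5000: g = -0.17750, g' = -0.5954 → V/F = 0.2019
  V/F = 0.2019: g = -0.00522, g' = -0.5904 → V/F = 0.1930
  V/F = 0.1930: g = 0.00001, g' = -0.5931 → V/F = 0.1931
Converged at V/F = 0.1931.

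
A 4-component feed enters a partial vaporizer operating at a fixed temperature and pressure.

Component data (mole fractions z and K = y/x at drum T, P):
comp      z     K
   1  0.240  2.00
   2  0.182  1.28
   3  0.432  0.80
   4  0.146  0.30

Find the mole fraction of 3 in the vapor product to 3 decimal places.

Newton–Raphson from ψ = 0.42:
  ψ = 0.420: g = -0.0245, g' = -0.295 → ψ = 0.337
  ψ = 0.337: g = -0.0003, g' = -0.289 → ψ = 0.336
Converged at ψ = 0.336.
Compositions from xᵢ = zᵢ/(1+ψ(Kᵢ−1)), yᵢ = Kᵢxᵢ:
  1: x = 0.180, y = 0.359
  2: x = 0.166, y = 0.213
  3: x = 0.463, y = 0.370
  4: x = 0.191, y = 0.057

y_3 = 0.370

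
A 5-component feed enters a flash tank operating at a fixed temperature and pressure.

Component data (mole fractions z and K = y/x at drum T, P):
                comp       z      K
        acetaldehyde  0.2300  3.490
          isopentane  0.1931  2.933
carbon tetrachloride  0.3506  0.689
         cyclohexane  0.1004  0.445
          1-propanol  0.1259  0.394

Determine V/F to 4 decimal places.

Rachford–Rice: g(V/F) = Σ zᵢ(Kᵢ−1)/(1+V/F(Kᵢ−1)) = 0.
g(0) = ΣzᵢKᵢ − 1 = 0.7049 and g(1) = 1 − Σzᵢ/Kᵢ = -0.1858, so a root lies in (0, 1).
Newton–Raphson from V/F = 0.45:
  V/F = 0.4500: g = 0.16375, g' = -0.7117 → V/F = 0.6801
  V/F = 0.6801: g = 0.01632, g' = -0.5994 → V/F = 0.7073
  V/F = 0.7073: g = 0.00004, g' = -0.5970 → V/F = 0.7074
Converged at V/F = 0.7074.

V/F = 0.7074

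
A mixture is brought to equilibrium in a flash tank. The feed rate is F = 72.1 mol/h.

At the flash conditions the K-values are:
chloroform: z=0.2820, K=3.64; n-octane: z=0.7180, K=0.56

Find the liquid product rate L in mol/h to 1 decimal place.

Material balance + equilibrium reduce to Σ zᵢ(Kᵢ−1)/(1+V/F(Kᵢ−1)) = 0.
Feasibility: ΣzᵢKᵢ = 1.4286, Σzᵢ/Kᵢ = 1.3596 — both > 1, two phases present.
Newton–Raphson from V/F = 0.5:
  V/F = 0.5000: g = -0.08413, g' = -0.5936 → V/F = 0.3583
  V/F = 0.3583: g = 0.00755, g' = -0.7150 → V/F = 0.3688
  V/F = 0.3688: g = 0.00007, g' = -0.7026 → V/F = 0.3689
Converged at V/F = 0.3689.
Then V = V/F·F = 0.3689·72.1 = 26.6 mol/h and L = F − V = 45.5 mol/h.

L = 45.5 mol/h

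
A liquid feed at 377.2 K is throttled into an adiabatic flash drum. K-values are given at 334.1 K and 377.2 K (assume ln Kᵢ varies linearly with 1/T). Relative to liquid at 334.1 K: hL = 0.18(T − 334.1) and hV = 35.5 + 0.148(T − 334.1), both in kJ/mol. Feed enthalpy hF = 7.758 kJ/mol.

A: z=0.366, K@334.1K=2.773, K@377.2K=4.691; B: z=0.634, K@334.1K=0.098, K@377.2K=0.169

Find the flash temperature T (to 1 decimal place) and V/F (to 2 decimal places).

T = 348.6 K, V/F = 0.15

Adiabatic flash: solve Rachford–Rice at each trial T, then check hF = ψ·hV(T) + (1−ψ)·hL(T).
  T = 334.1 K: K = (2.773, 0.098), RR gives ψ = 0.048, H_out = 1.710 kJ/mol
  T = 377.2 K: K = (4.691, 0.169), RR gives ψ = 0.269, H_out = 16.925 kJ/mol
  T = 355.6 K: K = (3.662, 0.131), RR gives ψ = 0.183, H_out = 10.238 kJ/mol
  T = 344.9 K: K = (3.203, 0.114), RR gives ψ = 0.125, H_out = 6.344 kJ/mol
  T = 350.2 K: K = (3.426, 0.122), RR gives ψ = 0.156, H_out = 8.340 kJ/mol
  T = 347.5 K: K = (3.311, 0.118), RR gives ψ = 0.141, H_out = 7.342 kJ/mol
  T = 348.9 K: K = (3.371, 0.120), RR gives ψ = 0.148, H_out = 7.864 kJ/mol
Linear interpolation between T = 347.5 (H_out = 7.342) and T = 348.9 (H_out = 7.864) on hF = 7.758 gives T ≈ 348.6 K, at which ψ = 0.15.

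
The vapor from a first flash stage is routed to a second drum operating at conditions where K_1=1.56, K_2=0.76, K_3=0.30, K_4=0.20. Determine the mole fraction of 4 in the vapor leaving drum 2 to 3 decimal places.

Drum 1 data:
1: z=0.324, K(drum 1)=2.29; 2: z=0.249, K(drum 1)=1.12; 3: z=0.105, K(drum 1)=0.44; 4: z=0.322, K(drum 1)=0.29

Drum 1:
Newton–Raphson from ψ₁ = 0.5:
  ψ₁ = 0.500: g = -0.1538, g' = -0.656 → ψ₁ = 0.266
  ψ₁ = 0.266: g = -0.0105, g' = -0.594 → ψ₁ = 0.248
Converged at ψ₁ = 0.248.
Drum-1 compositions:
  1: x = 0.246, y = 0.562
  2: x = 0.242, y = 0.271
  3: x = 0.122, y = 0.054
  4: x = 0.391, y = 0.113
Drum-2 feed = drum-1 vapor: z₂ = (0.5622, 0.2708, 0.0536, 0.1133).
Drum 2:
Let ψ₂ = V/F and solve Σ zᵢ(Kᵢ−1)/(1+ψ₂(Kᵢ−1)) = 0.
Feasibility: ΣzᵢKᵢ = 1.122, Σzᵢ/Kᵢ = 1.462 — both > 1, two phases present.
Newton iteration, ψ₂⁰ = 0.52:
  ψ₂ = 0.520: g = -0.0447, g' = -0.404 → ψ₂ = 0.409
  ψ₂ = 0.409: g = -0.0034, g' = -0.348 → ψ₂ = 0.400
Converged at ψ₂ = 0.400.
  1: x = 0.459, y = 0.717
  2: x = 0.300, y = 0.228
  3: x = 0.074, y = 0.022
  4: x = 0.167, y = 0.033

y_4 (drum 2) = 0.033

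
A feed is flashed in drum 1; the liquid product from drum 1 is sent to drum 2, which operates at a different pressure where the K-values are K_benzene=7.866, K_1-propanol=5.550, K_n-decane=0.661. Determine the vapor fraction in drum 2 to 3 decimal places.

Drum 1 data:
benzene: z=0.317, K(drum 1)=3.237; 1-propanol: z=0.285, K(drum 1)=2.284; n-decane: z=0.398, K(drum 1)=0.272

V/F (drum 2) = 0.748

Drum 1:
Rachford–Rice: g(ψ₁) = Σ zᵢ(Kᵢ−1)/(1+ψ₁(Kᵢ−1)) = 0.
Check two-phase: ΣzᵢKᵢ = 1.785 > 1 and Σzᵢ/Kᵢ = 1.686 > 1, so g(0) = 0.785 > 0 and g(1) = -0.686 < 0.
Newton iteration, ψ₁⁰ = 0.55:
  ψ₁ = 0.550: g = 0.0492, g' = -1.067 → ψ₁ = 0.596
  ψ₁ = 0.596: g = -0.0007, g' = -1.100 → ψ₁ = 0.595
Converged at ψ₁ = 0.595.
Drum-1 compositions:
  benzene: x = 0.136, y = 0.440
  1-propanol: x = 0.162, y = 0.369
  n-decane: x = 0.703, y = 0.191
Drum-2 feed = drum-1 liquid: z₂ = (0.1359, 0.1615, 0.7026).
Drum 2:
Material balance + equilibrium reduce to Σ zᵢ(Kᵢ−1)/(1+ψ₂(Kᵢ−1)) = 0.
Feasibility: ΣzᵢKᵢ = 2.430, Σzᵢ/Kᵢ = 1.109 — both > 1, two phases present.
Newton iteration, ψ₂⁰ = 0.5:
  ψ₂ = 0.500: g = 0.1482, g' = -0.755 → ψ₂ = 0.696
  ψ₂ = 0.696: g = 0.0260, g' = -0.523 → ψ₂ = 0.746
  ψ₂ = 0.746: g = 0.0009, g' = -0.489 → ψ₂ = 0.748
Converged at ψ₂ = 0.748.
  benzene: x = 0.022, y = 0.174
  1-propanol: x = 0.037, y = 0.204
  n-decane: x = 0.941, y = 0.622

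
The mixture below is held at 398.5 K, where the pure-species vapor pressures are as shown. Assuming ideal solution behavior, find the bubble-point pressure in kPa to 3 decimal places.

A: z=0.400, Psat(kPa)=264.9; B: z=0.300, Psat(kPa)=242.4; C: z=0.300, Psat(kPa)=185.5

Pbub = 234.330 kPa

At the bubble point ψ → 0, so ΣzᵢKᵢ = 1 with Kᵢ = Pᵢˢᵃᵗ/P ⇒ P = ΣzᵢPᵢˢᵃᵗ.
P = 0.400·264.9 + 0.300·242.4 + 0.300·185.5 = 234.330 kPa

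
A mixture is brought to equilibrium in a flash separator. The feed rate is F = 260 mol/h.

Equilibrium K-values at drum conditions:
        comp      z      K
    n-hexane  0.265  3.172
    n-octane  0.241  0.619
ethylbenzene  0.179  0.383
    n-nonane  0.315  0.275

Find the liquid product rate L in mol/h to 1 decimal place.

L = 230.9 mol/h

Newton–Raphson from β = 0.5:
  β = 0.500: g = -0.3555, g' = -0.891 → β = 0.101
  β = 0.101: g = 0.0125, g' = -1.149 → β = 0.112
Converged at β = 0.112.
Then V = β·F = 0.1119·260 = 29.1 mol/h and L = F − V = 230.9 mol/h.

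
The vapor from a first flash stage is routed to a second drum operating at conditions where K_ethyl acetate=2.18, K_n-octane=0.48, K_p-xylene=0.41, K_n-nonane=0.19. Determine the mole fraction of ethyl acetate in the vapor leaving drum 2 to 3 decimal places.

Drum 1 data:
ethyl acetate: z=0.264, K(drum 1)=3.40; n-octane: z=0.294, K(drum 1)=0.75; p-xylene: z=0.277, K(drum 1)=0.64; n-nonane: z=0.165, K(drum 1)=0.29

y_ethyl acetate (drum 2) = 0.726

Drum 1:
Material balance + equilibrium reduce to Σ zᵢ(Kᵢ−1)/(1+ψ₁(Kᵢ−1)) = 0.
g(0) = ΣzᵢKᵢ − 1 = 0.343 and g(1) = 1 − Σzᵢ/Kᵢ = -0.471, so a root lies in (0, 1).
Newton–Raphson from ψ₁ = 0.65:
  ψ₁ = 0.650: g = -0.1880, g' = -0.606 → ψ₁ = 0.340
  ψ₁ = 0.340: g = 0.0006, g' = -0.674 → ψ₁ = 0.341
Converged at ψ₁ = 0.341.
Drum-1 compositions:
  ethyl acetate: x = 0.145, y = 0.494
  n-octane: x = 0.321, y = 0.241
  p-xylene: x = 0.316, y = 0.202
  n-nonane: x = 0.218, y = 0.063
Drum-2 feed = drum-1 vapor: z₂ = (0.4938, 0.2410, 0.2021, 0.0631).
Drum 2:
Rachford–Rice: g(ψ₂) = Σ zᵢ(Kᵢ−1)/(1+ψ₂(Kᵢ−1)) = 0.
Feasibility: ΣzᵢKᵢ = 1.287, Σzᵢ/Kᵢ = 1.554 — both > 1, two phases present.
Newton iteration, ψ₂⁰ = 0.5:
  ψ₂ = 0.500: g = -0.0580, g' = -0.649 → ψ₂ = 0.411
  ψ₂ = 0.411: g = -0.0009, g' = -0.633 → ψ₂ = 0.409
Converged at ψ₂ = 0.409.
  ethyl acetate: x = 0.333, y = 0.726
  n-octane: x = 0.306, y = 0.147
  p-xylene: x = 0.266, y = 0.109
  n-nonane: x = 0.094, y = 0.018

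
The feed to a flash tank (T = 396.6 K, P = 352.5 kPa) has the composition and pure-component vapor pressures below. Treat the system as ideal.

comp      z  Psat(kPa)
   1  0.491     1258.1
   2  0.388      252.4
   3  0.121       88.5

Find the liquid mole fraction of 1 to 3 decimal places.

Raoult's law: Kᵢ = Pᵢˢᵃᵗ/P = Pᵢˢᵃᵗ/352.5.
  K_1 = 1258.1/352.5 = 3.56908, K_2 = 252.4/352.5 = 0.71603, K_3 = 88.5/352.5 = 0.25106
Let ψ = V/F and solve Σ zᵢ(Kᵢ−1)/(1+ψ(Kᵢ−1)) = 0.
Check two-phase: ΣzᵢKᵢ = 2.061 > 1 and Σzᵢ/Kᵢ = 1.161 > 1, so g(0) = 1.061 > 0 and g(1) = -0.161 < 0.
Newton–Raphson from ψ = 0.5:
  ψ = 0.500: g = 0.2789, g' = -0.837 → ψ = 0.833
  ψ = 0.833: g = 0.0163, g' = -0.862 → ψ = 0.852
Converged at ψ = 0.852.
Compositions from xᵢ = zᵢ/(1+ψ(Kᵢ−1)), yᵢ = Kᵢxᵢ:
  1: x = 0.154, y = 0.550
  2: x = 0.512, y = 0.366
  3: x = 0.334, y = 0.084

x_1 = 0.154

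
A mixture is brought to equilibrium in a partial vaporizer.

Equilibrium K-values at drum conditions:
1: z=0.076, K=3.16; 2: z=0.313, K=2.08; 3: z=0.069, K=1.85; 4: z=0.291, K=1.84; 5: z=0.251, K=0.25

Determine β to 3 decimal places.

β = 0.755

Newton–Raphson from β = 0.48:
  β = 0.480: g = 0.2249, g' = -0.718 → β = 0.793
  β = 0.793: g = -0.0405, g' = -1.106 → β = 0.757
  β = 0.757: g = -0.0018, g' = -1.012 → β = 0.755
Converged at β = 0.755.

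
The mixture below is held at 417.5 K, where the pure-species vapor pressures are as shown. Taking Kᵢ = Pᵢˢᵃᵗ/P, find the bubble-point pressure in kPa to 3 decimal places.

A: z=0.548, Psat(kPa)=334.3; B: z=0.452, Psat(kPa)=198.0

Pbub = 272.692 kPa

At the bubble point ψ → 0, so ΣzᵢKᵢ = 1 with Kᵢ = Pᵢˢᵃᵗ/P ⇒ P = ΣzᵢPᵢˢᵃᵗ.
P = 0.548·334.3 + 0.452·198.0 = 272.692 kPa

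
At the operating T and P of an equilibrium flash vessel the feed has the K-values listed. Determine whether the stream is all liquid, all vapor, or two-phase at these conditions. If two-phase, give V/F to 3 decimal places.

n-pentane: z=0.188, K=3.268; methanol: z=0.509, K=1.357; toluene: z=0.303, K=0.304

ΣzᵢKᵢ = 1.397; Σzᵢ/Kᵢ = 1.429.
Both exceed 1, so a two-phase solution exists.
Iterate (Newton) starting at ψ = 0.5:
  ψ = 0.500: g = 0.0305, g' = -0.604 → ψ = 0.551
  ψ = 0.551: g = -0.0004, g' = -0.622 → ψ = 0.550
Converged at ψ = 0.550.

two-phase, V/F = 0.550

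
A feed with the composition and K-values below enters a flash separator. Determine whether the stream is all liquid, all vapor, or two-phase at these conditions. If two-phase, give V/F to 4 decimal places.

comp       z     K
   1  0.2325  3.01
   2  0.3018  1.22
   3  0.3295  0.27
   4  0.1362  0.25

two-phase, V/F = 0.1942

ΣzᵢKᵢ = 1.1910; Σzᵢ/Kᵢ = 2.0898.
Both exceed 1, so a two-phase solution exists.
Rachford–Rice: g(ψ) = Σ zᵢ(Kᵢ−1)/(1+ψ(Kᵢ−1)) = 0.
Newton iteration, ψ⁰ = 0.61:
  ψ = 0.6100: g = -0.35346, g' = -1.0319 → ψ = 0.2675
  ψ = 0.2675: g = -0.06004, g' = -0.8014 → ψ = 0.1925
  ψ = 0.1925: g = 0.00136, g' = -0.8441 → ψ = 0.1942
Converged at ψ = 0.1942.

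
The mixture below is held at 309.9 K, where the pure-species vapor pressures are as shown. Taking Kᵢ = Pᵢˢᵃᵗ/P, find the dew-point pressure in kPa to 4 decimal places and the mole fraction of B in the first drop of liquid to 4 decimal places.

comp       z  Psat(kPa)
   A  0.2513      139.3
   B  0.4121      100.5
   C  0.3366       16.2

Pdew = 37.4780 kPa, x_B = 0.1537

At the dew point ψ → 1, so Σzᵢ/Kᵢ = 1 with Kᵢ = Pᵢˢᵃᵗ/P ⇒ 1/P = Σzᵢ/Pᵢˢᵃᵗ.
1/P = 0.2513/139.3 + 0.4121/100.5 + 0.3366/16.2 = 0.0266823 ⇒ P = 37.4780 kPa
xᵢ = zᵢP/Pᵢˢᵃᵗ ⇒ x_B = 0.4121·37.4780/100.5 = 0.1537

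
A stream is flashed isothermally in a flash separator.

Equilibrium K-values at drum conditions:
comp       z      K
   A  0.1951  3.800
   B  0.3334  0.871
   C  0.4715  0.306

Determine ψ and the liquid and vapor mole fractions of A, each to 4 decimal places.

ψ = 0.1274, x_A = 0.1438, y_A = 0.5465

Let ψ = V/F and solve Σ zᵢ(Kᵢ−1)/(1+ψ(Kᵢ−1)) = 0.
Feasibility: ΣzᵢKᵢ = 1.1761, Σzᵢ/Kᵢ = 1.9750 — both > 1, two phases present.
Iterate (Newton) starting at ψ = 0.62:
  ψ = 0.6200: g = -0.42144, g' = -0.9105 → ψ = 0.1572
  ψ = 0.1572: g = -0.03182, g' = -1.0295 → ψ = 0.1262
  ψ = 0.1262: g = 0.00125, g' = -1.1135 → ψ = 0.1274
Converged at ψ = 0.1274.
Compositions from xᵢ = zᵢ/(1+ψ(Kᵢ−1)), yᵢ = Kᵢxᵢ:
  A: x = 0.1438, y = 0.5465
  B: x = 0.3390, y = 0.2952
  C: x = 0.5172, y = 0.1583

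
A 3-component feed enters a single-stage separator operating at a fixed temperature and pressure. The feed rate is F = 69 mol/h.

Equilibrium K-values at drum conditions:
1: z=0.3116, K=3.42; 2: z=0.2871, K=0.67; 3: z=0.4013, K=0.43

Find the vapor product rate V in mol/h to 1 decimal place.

Rachford–Rice: g(V/F) = Σ zᵢ(Kᵢ−1)/(1+V/F(Kᵢ−1)) = 0.
g(0) = ΣzᵢKᵢ − 1 = 0.4306 and g(1) = 1 − Σzᵢ/Kᵢ = -0.4529, so a root lies in (0, 1).
Newton–Raphson from V/F = 0.65:
  V/F = 0.6500: g = -0.19091, g' = -0.6553 → V/F = 0.3587
  V/F = 0.3587: g = 0.00869, g' = -0.7692 → V/F = 0.3700
  V/F = 0.3700: g = 0.00006, g' = -0.7579 → V/F = 0.3701
Converged at V/F = 0.3701.
Then V = V/F·F = 0.3701·69 = 25.5 mol/h and L = F − V = 43.5 mol/h.

V = 25.5 mol/h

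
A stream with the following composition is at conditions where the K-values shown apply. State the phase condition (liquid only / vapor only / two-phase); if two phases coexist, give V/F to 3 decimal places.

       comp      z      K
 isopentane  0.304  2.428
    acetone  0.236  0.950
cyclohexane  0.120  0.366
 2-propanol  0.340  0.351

two-phase, V/F = 0.176

ΣzᵢKᵢ = 1.126; Σzᵢ/Kᵢ = 1.670.
Both exceed 1, so a two-phase solution exists.
Newton–Raphson from ψ = 0.5:
  ψ = 0.500: g = -0.1969, g' = -0.629 → ψ = 0.187
  ψ = 0.187: g = -0.0067, g' = -0.634 → ψ = 0.176
Converged at ψ = 0.176.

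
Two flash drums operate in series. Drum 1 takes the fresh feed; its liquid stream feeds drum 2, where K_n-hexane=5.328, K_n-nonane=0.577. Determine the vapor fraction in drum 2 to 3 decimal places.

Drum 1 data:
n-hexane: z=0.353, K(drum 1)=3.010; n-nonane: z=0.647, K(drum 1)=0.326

V/F (drum 2) = 0.421

Drum 1:
Material balance + equilibrium reduce to Σ zᵢ(Kᵢ−1)/(1+ψ₁(Kᵢ−1)) = 0.
g(0) = ΣzᵢKᵢ − 1 = 0.273 and g(1) = 1 − Σzᵢ/Kᵢ = -1.102, so a root lies in (0, 1).
Binary case is linear: z₁(K₁−1)(1+ψ₁(K₂−1)) + z₂(K₂−1)(1+ψ₁(K₁−1)) = 0
⇒ ψ₁ = [z₁(K₁−1)+z₂(K₂−1)] / [−(K₁−1)(K₂−1)] = 0.2735/1.3547 = 0.202
Drum-1 compositions:
  n-hexane: x = 0.251, y = 0.756
  n-nonane: x = 0.749, y = 0.244
Drum-2 feed = drum-1 liquid: z₂ = (0.2511, 0.7489).
Drum 2:
Let ψ₂ = V/F and solve Σ zᵢ(Kᵢ−1)/(1+ψ₂(Kᵢ−1)) = 0.
Check two-phase: ΣzᵢKᵢ = 1.770 > 1 and Σzᵢ/Kᵢ = 1.345 > 1, so g(0) = 0.770 > 0 and g(1) = -0.345 < 0.
Binary case is linear: z₁(K₁−1)(1+ψ₂(K₂−1)) + z₂(K₂−1)(1+ψ₂(K₁−1)) = 0
⇒ ψ₂ = [z₁(K₁−1)+z₂(K₂−1)] / [−(K₁−1)(K₂−1)] = 0.7701/1.8307 = 0.421
  n-hexane: x = 0.089, y = 0.474
  n-nonane: x = 0.911, y = 0.526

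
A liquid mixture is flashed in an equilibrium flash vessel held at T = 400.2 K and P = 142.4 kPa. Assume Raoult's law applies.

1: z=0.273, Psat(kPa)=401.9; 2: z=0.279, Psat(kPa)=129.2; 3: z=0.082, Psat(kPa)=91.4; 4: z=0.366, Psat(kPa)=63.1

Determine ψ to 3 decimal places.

ψ = 0.332

Raoult's law: Kᵢ = Pᵢˢᵃᵗ/P = Pᵢˢᵃᵗ/142.4.
  K_1 = 401.9/142.4 = 2.82233, K_2 = 129.2/142.4 = 0.90730, K_3 = 91.4/142.4 = 0.64185, K_4 = 63.1/142.4 = 0.44312
Newton iteration, ψ⁰ = 0.5:
  ψ = 0.500: g = -0.0851, g' = -0.484 → ψ = 0.324
  ψ = 0.324: g = 0.0040, g' = -0.543 → ψ = 0.332
Converged at ψ = 0.332.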